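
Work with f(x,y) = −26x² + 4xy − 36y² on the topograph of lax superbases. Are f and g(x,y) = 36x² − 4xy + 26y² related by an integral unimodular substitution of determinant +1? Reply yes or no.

D₁ = -3728, D₂ = -3728
f is negative-definite; reduce −f:
−f: reduced (well bottom): (26,-4,36) with a≤c, −a<b≤a
flip sign back: reduced form of f is (-26,4,-36)
g: flip: (36,-4,26)→(26,4,36)
g: reduced (well bottom): (26,4,36) with a≤c, −a<b≤a
reduced forms (-26, 4, -36) vs (26, 4, 36) ⇒ inequivalent

no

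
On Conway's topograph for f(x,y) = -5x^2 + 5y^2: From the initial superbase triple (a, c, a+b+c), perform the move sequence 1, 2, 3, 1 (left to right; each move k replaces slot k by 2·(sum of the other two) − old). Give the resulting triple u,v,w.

start (-5,5,0) = (f(1,0),f(0,1),f(1,1))
replace slot 1: 2·(5+0) − (-5) = 15 → (15,5,0)
replace slot 2: 2·(15+0) − 5 = 25 → (15,25,0)
replace slot 3: 2·(15+25) − 0 = 80 → (15,25,80)
replace slot 1: 2·(25+80) − 15 = 195 → (195,25,80)

195,25,80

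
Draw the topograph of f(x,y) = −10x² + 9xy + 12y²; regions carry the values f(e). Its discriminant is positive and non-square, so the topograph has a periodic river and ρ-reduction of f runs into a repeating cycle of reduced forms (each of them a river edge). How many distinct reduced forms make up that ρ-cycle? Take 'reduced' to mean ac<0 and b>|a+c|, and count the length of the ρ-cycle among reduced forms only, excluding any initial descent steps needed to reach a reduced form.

D = 561, ⌊√D⌋ = 23
river: ρ → (12,15,-7)
river: ρ → (-7,13,14)
river: ρ → (14,15,-6)
river: ρ → (-6,21,5)
river: ρ → (5,19,-10)
river: ρ → (-10,21,3)
river: ρ → (3,21,-10)
river: ρ → (-10,19,5)
river: ρ → (5,21,-6)
river: ρ → (-6,15,14)
river: ρ → (14,13,-7)
river: ρ → (-7,15,12)
river: ρ → (12,9,-10)
river: ρ → (-10,11,11)
river: ρ → (11,11,-10)
river: ρ → (-10,9,12)
ρ-cycle length = 16 (tail of 0 descent steps not counted)

16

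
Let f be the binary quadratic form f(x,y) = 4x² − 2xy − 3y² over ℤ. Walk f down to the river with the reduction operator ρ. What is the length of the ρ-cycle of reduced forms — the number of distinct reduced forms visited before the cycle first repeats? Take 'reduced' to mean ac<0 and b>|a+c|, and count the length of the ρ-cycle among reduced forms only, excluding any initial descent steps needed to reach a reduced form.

D = 52, ⌊√D⌋ = 7
descent: ρ → (-3,2,4)  [lands on river]
river: ρ → (4,6,-1)
river: ρ → (-1,6,4)
river: ρ → (4,2,-3)
river: ρ → (-3,4,3)
river: ρ → (3,2,-4)
river: ρ → (-4,6,1)
river: ρ → (1,6,-4)
river: ρ → (-4,2,3)
river: ρ → (3,4,-3)
ρ-cycle length = 10 (tail of 1 descent step not counted)

10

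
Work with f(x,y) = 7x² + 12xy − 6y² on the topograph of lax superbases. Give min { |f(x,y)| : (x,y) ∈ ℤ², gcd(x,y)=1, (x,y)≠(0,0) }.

river: ρ → (-6,12,7)
river: ρ → (7,16,-2)
river: ρ → (-2,16,7)
river: ρ → (7,12,-6)
closes: descent 0, river 4
min |a| on river = 2

2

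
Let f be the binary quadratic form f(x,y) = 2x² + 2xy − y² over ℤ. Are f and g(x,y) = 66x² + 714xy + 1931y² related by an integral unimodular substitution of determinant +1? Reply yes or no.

D₁ = 12, D₂ = 12
river cycle of f (length 2): (-1, 2, 2), (2, 2, -1)
river cycle of g (length 2): (2, 2, -1), (-1, 2, 2)
cycles coincide ⇒ equivalent

yes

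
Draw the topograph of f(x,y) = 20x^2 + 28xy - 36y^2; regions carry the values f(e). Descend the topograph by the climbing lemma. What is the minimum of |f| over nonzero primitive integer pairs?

river: ρ → (-36,44,12)
river: ρ → (12,52,-20)
river: ρ → (-20,28,36)
river: ρ → (36,44,-12)
river: ρ → (-12,52,20)
river: ρ → (20,28,-36)
closes: descent 0, river 6
min |a| on river = 12

12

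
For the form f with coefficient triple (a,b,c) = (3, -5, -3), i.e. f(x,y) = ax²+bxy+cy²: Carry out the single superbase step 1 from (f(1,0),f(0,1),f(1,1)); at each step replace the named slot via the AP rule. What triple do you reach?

start (3,-3,-5) = (f(1,0),f(0,1),f(1,1))
replace slot 1: 2·((-3)+(-5)) − 3 = -19 → (-19,-3,-5)

-19,-3,-5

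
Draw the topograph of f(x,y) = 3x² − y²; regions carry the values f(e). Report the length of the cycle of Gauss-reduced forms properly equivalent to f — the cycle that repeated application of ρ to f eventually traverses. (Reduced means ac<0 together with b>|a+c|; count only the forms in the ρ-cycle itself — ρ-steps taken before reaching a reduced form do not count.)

D = 12, ⌊√D⌋ = 3
descent: ρ → (-1,2,2)  [lands on river]
river: ρ → (2,2,-1)
ρ-cycle length = 2 (tail of 1 descent step not counted)

2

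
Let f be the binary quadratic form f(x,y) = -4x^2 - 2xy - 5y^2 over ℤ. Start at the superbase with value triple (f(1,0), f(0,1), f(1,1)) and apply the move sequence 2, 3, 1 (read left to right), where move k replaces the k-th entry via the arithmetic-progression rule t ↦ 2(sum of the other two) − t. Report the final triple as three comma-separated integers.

start (-4,-5,-11) = (f(1,0),f(0,1),f(1,1))
replace slot 2: 2·((-4)+(-11)) − (-5) = -25 → (-4,-25,-11)
replace slot 3: 2·((-4)+(-25)) − (-11) = -47 → (-4,-25,-47)
replace slot 1: 2·((-25)+(-47)) − (-4) = -140 → (-140,-25,-47)

-140,-25,-47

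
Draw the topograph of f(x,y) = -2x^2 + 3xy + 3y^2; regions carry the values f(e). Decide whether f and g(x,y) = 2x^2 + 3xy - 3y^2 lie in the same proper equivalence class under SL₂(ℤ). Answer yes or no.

D₁ = 33, D₂ = 33
river cycle of f (length 4): (3, 3, -2), (-2, 5, 1), (1, 5, -2), (-2, 3, 3)
river cycle of g (length 4): (-3, 3, 2), (2, 5, -1), (-1, 5, 2), (2, 3, -3)
cycles differ ⇒ inequivalent

no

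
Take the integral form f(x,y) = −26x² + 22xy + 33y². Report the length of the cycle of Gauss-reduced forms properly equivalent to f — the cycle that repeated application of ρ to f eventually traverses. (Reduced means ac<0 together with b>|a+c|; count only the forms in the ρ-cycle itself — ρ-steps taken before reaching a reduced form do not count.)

D = 3916, ⌊√D⌋ = 62
river: ρ → (33,44,-15)
river: ρ → (-15,46,30)
river: ρ → (30,14,-31)
river: ρ → (-31,48,13)
river: ρ → (13,56,-15)
river: ρ → (-15,34,46)
river: ρ → (46,58,-3)
river: ρ → (-3,62,6)
river: ρ → (6,58,-23)
river: ρ → (-23,34,30)
river: ρ → (30,26,-27)
river: ρ → (-27,28,29)
river: ρ → (29,30,-26)
river: ρ → (-26,22,33)
ρ-cycle length = 14 (tail of 0 descent steps not counted)

14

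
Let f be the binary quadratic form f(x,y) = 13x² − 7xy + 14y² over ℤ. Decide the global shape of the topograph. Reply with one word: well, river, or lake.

D = b²−4ac = (-7)² − 4·13·14 = -679
D < 0 ⇒ definite ⇒ every region one sign ⇒ single well

well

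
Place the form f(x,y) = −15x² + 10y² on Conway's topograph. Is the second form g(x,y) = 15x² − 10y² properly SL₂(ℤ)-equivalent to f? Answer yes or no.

D₁ = 600, D₂ = 600
river cycle of f (length 2): (10, 20, -5), (-5, 20, 10)
river cycle of g (length 2): (-10, 20, 5), (5, 20, -10)
cycles differ ⇒ inequivalent

no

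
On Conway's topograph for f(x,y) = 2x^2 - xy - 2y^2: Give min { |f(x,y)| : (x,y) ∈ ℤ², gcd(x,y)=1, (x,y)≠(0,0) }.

descent: ρ → (-2,1,2)  [lands on river]
river: ρ → (2,3,-1)
river: ρ → (-1,3,2)
river: ρ → (2,1,-2)
river: ρ → (-2,3,1)
river: ρ → (1,3,-2)
closes: descent 1, river 6
min |a| on river = 1

1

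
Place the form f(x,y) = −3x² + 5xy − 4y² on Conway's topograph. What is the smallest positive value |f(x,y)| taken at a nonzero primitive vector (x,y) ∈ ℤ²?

translate: b→1 (≡-5 mod 6), so (3,-5,4)→(3,1,2)
flip: (3,1,2)→(2,-1,3)
reduced (well bottom): (2,-1,3) with a≤c, −a<b≤a
well minimum |f| = |-2| = 2 (negative-definite)

2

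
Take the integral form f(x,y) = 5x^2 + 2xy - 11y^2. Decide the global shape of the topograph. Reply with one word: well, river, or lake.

D = b²−4ac = 2² − 4·5·(-11) = 224
D > 0 non-square ⇒ indefinite ⇒ periodic river

river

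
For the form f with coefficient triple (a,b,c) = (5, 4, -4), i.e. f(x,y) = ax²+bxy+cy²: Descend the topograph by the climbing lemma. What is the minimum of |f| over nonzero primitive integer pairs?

river: ρ → (-4,4,5)
river: ρ → (5,6,-3)
river: ρ → (-3,6,5)
river: ρ → (5,4,-4)
closes: descent 0, river 4
min |a| on river = 3

3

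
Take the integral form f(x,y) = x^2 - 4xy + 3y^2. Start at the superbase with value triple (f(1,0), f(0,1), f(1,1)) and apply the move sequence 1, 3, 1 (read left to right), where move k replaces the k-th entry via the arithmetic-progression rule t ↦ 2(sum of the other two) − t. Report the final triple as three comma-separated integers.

start (1,3,0) = (f(1,0),f(0,1),f(1,1))
replace slot 1: 2·(3+0) − 1 = 5 → (5,3,0)
replace slot 3: 2·(5+3) − 0 = 16 → (5,3,16)
replace slot 1: 2·(3+16) − 5 = 33 → (33,3,16)

33,3,16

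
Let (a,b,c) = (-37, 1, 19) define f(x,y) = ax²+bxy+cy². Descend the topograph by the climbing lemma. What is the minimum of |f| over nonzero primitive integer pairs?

descent: ρ → (19,37,-19)  [lands on river]
river: ρ → (-19,39,17)
river: ρ → (17,29,-29)
river: ρ → (-29,29,17)
river: ρ → (17,39,-19)
river: ρ → (-19,37,19)
river: ρ → (19,39,-17)
river: ρ → (-17,29,29)
river: ρ → (29,29,-17)
river: ρ → (-17,39,19)
closes: descent 1, river 10
min |a| on river = 17

17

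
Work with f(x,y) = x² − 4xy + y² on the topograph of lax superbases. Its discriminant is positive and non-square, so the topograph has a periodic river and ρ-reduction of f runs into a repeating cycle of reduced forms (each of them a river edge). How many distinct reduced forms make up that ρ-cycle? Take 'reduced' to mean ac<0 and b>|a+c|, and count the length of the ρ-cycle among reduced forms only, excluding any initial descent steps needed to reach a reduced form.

D = 12, ⌊√D⌋ = 3
descent: ρ → (1,2,-2)  [lands on river]
river: ρ → (-2,2,1)
ρ-cycle length = 2 (tail of 1 descent step not counted)

2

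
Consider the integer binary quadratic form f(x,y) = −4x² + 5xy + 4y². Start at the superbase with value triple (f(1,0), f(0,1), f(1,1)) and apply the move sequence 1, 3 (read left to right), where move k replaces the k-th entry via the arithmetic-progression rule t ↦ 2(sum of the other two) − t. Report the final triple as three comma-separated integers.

start (-4,4,5) = (f(1,0),f(0,1),f(1,1))
replace slot 1: 2·(4+5) − (-4) = 22 → (22,4,5)
replace slot 3: 2·(22+4) − 5 = 47 → (22,4,47)

22,4,47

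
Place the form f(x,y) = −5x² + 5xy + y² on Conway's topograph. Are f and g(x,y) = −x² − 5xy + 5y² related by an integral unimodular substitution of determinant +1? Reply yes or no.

D₁ = 45, D₂ = 45
river cycle of f (length 2): (1, 5, -5), (-5, 5, 1)
river cycle of g (length 2): (5, 5, -1), (-1, 5, 5)
cycles differ ⇒ inequivalent

no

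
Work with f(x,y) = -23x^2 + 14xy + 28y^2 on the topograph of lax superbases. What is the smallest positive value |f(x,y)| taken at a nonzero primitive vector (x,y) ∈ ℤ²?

river: ρ → (28,42,-9)
river: ρ → (-9,48,13)
river: ρ → (13,30,-36)
river: ρ → (-36,42,7)
river: ρ → (7,42,-36)
river: ρ → (-36,30,13)
river: ρ → (13,48,-9)
river: ρ → (-9,42,28)
river: ρ → (28,14,-23)
river: ρ → (-23,32,19)
river: ρ → (19,44,-11)
river: ρ → (-11,44,19)
river: ρ → (19,32,-23)
river: ρ → (-23,14,28)
closes: descent 0, river 14
min |a| on river = 7

7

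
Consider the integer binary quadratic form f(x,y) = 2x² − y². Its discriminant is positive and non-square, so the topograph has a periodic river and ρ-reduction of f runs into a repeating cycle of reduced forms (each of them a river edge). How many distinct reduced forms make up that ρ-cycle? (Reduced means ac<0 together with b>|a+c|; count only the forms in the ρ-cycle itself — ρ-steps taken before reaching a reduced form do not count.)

D = 8, ⌊√D⌋ = 2
descent: ρ → (-1,2,1)  [lands on river]
river: ρ → (1,2,-1)
ρ-cycle length = 2 (tail of 1 descent step not counted)

2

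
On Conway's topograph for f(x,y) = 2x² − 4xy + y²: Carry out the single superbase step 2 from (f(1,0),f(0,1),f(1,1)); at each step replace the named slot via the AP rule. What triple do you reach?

start (2,1,-1) = (f(1,0),f(0,1),f(1,1))
replace slot 2: 2·(2+(-1)) − 1 = 1 → (2,1,-1)

2,1,-1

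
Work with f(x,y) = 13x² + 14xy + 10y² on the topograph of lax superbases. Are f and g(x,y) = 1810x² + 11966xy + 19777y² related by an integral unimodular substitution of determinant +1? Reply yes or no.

D₁ = -324, D₂ = -324
f: translate: b→-12 (≡14 mod 26), so (13,14,10)→(13,-12,9)
f: flip: (13,-12,9)→(9,12,13)
f: translate: b→-6 (≡12 mod 18), so (9,12,13)→(9,-6,10)
f: reduced (well bottom): (9,-6,10) with a≤c, −a<b≤a
g: translate: b→1106 (≡11966 mod 3620), so (1810,11966,19777)→(1810,1106,169)
g: flip: (1810,1106,169)→(169,-1106,1810)
g: translate: b→-92 (≡-1106 mod 338), so (169,-1106,1810)→(169,-92,13)
g: flip: (169,-92,13)→(13,92,169)
g: translate: b→-12 (≡92 mod 26), so (13,92,169)→(13,-12,9)
g: flip: (13,-12,9)→(9,12,13)
g: translate: b→-6 (≡12 mod 18), so (9,12,13)→(9,-6,10)
g: reduced (well bottom): (9,-6,10) with a≤c, −a<b≤a
reduced forms (9, -6, 10) vs (9, -6, 10) ⇒ equivalent

yes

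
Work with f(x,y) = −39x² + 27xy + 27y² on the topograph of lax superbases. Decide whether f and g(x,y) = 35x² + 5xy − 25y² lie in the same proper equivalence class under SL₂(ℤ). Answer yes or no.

D₁ = 4941, D₂ = 3525
discriminants differ ⇒ not SL₂(ℤ)-equivalent

no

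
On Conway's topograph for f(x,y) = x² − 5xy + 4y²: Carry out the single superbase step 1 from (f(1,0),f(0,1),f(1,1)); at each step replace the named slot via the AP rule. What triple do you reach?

start (1,4,0) = (f(1,0),f(0,1),f(1,1))
replace slot 1: 2·(4+0) − 1 = 7 → (7,4,0)

7,4,0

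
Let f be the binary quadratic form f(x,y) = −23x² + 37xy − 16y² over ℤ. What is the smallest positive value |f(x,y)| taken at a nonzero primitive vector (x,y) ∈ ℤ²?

translate: b→9 (≡-37 mod 46), so (23,-37,16)→(23,9,2)
flip: (23,9,2)→(2,-9,23)
translate: b→-1 (≡-9 mod 4), so (2,-9,23)→(2,-1,13)
reduced (well bottom): (2,-1,13) with a≤c, −a<b≤a
well minimum |f| = |-2| = 2 (negative-definite)

2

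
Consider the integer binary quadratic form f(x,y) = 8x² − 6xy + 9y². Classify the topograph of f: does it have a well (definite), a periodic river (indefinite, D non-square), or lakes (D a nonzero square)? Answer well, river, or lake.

D = b²−4ac = (-6)² − 4·8·9 = -252
D < 0 ⇒ definite ⇒ every region one sign ⇒ single well

well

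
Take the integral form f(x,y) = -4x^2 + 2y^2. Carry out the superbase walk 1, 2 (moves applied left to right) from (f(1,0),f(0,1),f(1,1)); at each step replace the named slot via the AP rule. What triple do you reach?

start (-4,2,-2) = (f(1,0),f(0,1),f(1,1))
replace slot 1: 2·(2+(-2)) − (-4) = 4 → (4,2,-2)
replace slot 2: 2·(4+(-2)) − 2 = 2 → (4,2,-2)

4,2,-2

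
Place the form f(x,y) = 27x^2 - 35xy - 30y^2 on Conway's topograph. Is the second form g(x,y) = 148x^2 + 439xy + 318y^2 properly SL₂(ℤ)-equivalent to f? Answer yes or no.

D₁ = 4465, D₂ = 4465
river cycle of f (length 36): (-30, 35, 27), (27, 19, -38), (-38, 57, 8), (8, 55, -45), (-45, 35, 18), (18, 37, -43), (-43, 49, 12), (12, 47, -47), (-47, 47, 12), (12, 49, -43), … (26 more)
river cycle of g (length 36): (27, 19, -38), (-38, 57, 8), (8, 55, -45), (-45, 35, 18), (18, 37, -43), (-43, 49, 12), (12, 47, -47), (-47, 47, 12), (12, 49, -43), (-43, 37, 18), … (26 more)
cycles coincide ⇒ equivalent

yes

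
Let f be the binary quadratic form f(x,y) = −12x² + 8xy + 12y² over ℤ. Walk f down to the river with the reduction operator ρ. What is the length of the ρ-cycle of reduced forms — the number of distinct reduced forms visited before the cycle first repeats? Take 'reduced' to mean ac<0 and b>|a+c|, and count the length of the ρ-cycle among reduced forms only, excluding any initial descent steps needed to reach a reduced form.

D = 640, ⌊√D⌋ = 25
river: ρ → (12,16,-8)
river: ρ → (-8,16,12)
river: ρ → (12,8,-12)
river: ρ → (-12,16,8)
river: ρ → (8,16,-12)
river: ρ → (-12,8,12)
ρ-cycle length = 6 (tail of 0 descent steps not counted)

6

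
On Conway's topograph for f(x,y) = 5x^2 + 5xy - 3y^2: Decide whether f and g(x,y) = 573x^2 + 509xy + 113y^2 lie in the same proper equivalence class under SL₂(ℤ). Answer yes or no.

D₁ = 85, D₂ = 85
river cycle of f (length 6): (-3, 7, 3), (3, 5, -5), (-5, 5, 3), (3, 7, -3), (-3, 5, 5), (5, 5, -3)
river cycle of g (length 6): (-3, 5, 5), (5, 5, -3), (-3, 7, 3), (3, 5, -5), (-5, 5, 3), (3, 7, -3)
cycles coincide ⇒ equivalent

yes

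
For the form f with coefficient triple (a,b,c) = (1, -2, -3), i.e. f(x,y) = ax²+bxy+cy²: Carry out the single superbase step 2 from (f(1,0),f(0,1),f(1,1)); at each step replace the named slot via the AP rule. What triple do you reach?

start (1,-3,-4) = (f(1,0),f(0,1),f(1,1))
replace slot 2: 2·(1+(-4)) − (-3) = -3 → (1,-3,-4)

1,-3,-4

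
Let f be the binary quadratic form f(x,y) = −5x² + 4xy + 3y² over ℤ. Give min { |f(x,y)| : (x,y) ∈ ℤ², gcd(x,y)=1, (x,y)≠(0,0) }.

river: ρ → (3,8,-1)
river: ρ → (-1,8,3)
river: ρ → (3,4,-5)
river: ρ → (-5,6,2)
river: ρ → (2,6,-5)
river: ρ → (-5,4,3)
closes: descent 0, river 6
min |a| on river = 1

1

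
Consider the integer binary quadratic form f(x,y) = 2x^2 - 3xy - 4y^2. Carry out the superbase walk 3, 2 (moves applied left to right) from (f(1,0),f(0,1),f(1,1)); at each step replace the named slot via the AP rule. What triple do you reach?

start (2,-4,-5) = (f(1,0),f(0,1),f(1,1))
replace slot 3: 2·(2+(-4)) − (-5) = 1 → (2,-4,1)
replace slot 2: 2·(2+1) − (-4) = 10 → (2,10,1)

2,10,1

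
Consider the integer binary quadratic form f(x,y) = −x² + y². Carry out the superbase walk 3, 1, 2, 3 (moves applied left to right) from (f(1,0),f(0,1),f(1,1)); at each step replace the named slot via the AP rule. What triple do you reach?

start (-1,1,0) = (f(1,0),f(0,1),f(1,1))
replace slot 3: 2·((-1)+1) − 0 = 0 → (-1,1,0)
replace slot 1: 2·(1+0) − (-1) = 3 → (3,1,0)
replace slot 2: 2·(3+0) − 1 = 5 → (3,5,0)
replace slot 3: 2·(3+5) − 0 = 16 → (3,5,16)

3,5,16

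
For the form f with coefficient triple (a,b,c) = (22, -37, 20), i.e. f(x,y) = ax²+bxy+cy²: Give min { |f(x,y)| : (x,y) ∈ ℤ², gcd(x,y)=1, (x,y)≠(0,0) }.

translate: b→7 (≡-37 mod 44), so (22,-37,20)→(22,7,5)
flip: (22,7,5)→(5,-7,22)
translate: b→3 (≡-7 mod 10), so (5,-7,22)→(5,3,20)
reduced (well bottom): (5,3,20) with a≤c, −a<b≤a
well minimum = a = 5

5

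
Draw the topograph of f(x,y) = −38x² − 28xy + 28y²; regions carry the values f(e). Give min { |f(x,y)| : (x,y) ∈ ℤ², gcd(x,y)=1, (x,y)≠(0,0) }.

descent: ρ → (28,28,-38)  [lands on river]
river: ρ → (-38,48,18)
river: ρ → (18,60,-20)
river: ρ → (-20,60,18)
river: ρ → (18,48,-38)
river: ρ → (-38,28,28)
closes: descent 1, river 6
min |a| on river = 18

18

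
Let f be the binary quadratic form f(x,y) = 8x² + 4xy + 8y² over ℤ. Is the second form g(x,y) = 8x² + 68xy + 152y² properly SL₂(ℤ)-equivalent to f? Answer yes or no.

D₁ = -240, D₂ = -240
f: reduced (well bottom): (8,4,8) with a≤c, −a<b≤a
g: translate: b→4 (≡68 mod 16), so (8,68,152)→(8,4,8)
g: reduced (well bottom): (8,4,8) with a≤c, −a<b≤a
reduced forms (8, 4, 8) vs (8, 4, 8) ⇒ equivalent

yes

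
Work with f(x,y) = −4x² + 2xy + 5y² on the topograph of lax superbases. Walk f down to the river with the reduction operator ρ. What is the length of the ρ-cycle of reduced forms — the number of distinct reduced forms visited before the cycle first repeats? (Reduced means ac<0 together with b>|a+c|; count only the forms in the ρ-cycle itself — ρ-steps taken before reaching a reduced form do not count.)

D = 84, ⌊√D⌋ = 9
river: ρ → (5,8,-1)
river: ρ → (-1,8,5)
river: ρ → (5,2,-4)
river: ρ → (-4,6,3)
river: ρ → (3,6,-4)
river: ρ → (-4,2,5)
ρ-cycle length = 6 (tail of 0 descent steps not counted)

6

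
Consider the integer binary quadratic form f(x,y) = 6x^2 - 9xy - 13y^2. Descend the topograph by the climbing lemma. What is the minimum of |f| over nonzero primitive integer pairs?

descent: ρ → (-13,9,6)  [lands on river]
river: ρ → (6,15,-7)
river: ρ → (-7,13,8)
river: ρ → (8,19,-1)
river: ρ → (-1,19,8)
river: ρ → (8,13,-7)
river: ρ → (-7,15,6)
river: ρ → (6,9,-13)
river: ρ → (-13,17,2)
river: ρ → (2,19,-4)
river: ρ → (-4,13,14)
river: ρ → (14,15,-3)
river: ρ → (-3,15,14)
river: ρ → (14,13,-4)
river: ρ → (-4,19,2)
river: ρ → (2,17,-13)
closes: descent 1, river 16
min |a| on river = 1

1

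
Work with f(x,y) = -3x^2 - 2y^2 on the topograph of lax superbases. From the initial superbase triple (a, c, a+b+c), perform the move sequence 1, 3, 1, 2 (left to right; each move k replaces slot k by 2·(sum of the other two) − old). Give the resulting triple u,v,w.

start (-3,-2,-5) = (f(1,0),f(0,1),f(1,1))
replace slot 1: 2·((-2)+(-5)) − (-3) = -11 → (-11,-2,-5)
replace slot 3: 2·((-11)+(-2)) − (-5) = -21 → (-11,-2,-21)
replace slot 1: 2·((-2)+(-21)) − (-11) = -35 → (-35,-2,-21)
replace slot 2: 2·((-35)+(-21)) − (-2) = -110 → (-35,-110,-21)

-35,-110,-21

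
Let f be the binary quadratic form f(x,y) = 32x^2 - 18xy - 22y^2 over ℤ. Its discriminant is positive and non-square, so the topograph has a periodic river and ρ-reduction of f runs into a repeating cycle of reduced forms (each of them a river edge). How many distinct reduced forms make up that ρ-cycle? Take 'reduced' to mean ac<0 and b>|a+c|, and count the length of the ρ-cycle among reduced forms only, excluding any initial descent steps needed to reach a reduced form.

D = 3140, ⌊√D⌋ = 56
descent: ρ → (-22,18,32)  [lands on river]
river: ρ → (32,46,-8)
river: ρ → (-8,50,20)
river: ρ → (20,30,-28)
river: ρ → (-28,26,22)
river: ρ → (22,18,-32)
river: ρ → (-32,46,8)
river: ρ → (8,50,-20)
river: ρ → (-20,30,28)
river: ρ → (28,26,-22)
ρ-cycle length = 10 (tail of 1 descent step not counted)

10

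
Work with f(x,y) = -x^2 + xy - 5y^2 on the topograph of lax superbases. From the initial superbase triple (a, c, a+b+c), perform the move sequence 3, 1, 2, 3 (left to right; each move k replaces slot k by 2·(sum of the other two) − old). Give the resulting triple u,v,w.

start (-1,-5,-5) = (f(1,0),f(0,1),f(1,1))
replace slot 3: 2·((-1)+(-5)) − (-5) = -7 → (-1,-5,-7)
replace slot 1: 2·((-5)+(-7)) − (-1) = -23 → (-23,-5,-7)
replace slot 2: 2·((-23)+(-7)) − (-5) = -55 → (-23,-55,-7)
replace slot 3: 2·((-23)+(-55)) − (-7) = -149 → (-23,-55,-149)

-23,-55,-149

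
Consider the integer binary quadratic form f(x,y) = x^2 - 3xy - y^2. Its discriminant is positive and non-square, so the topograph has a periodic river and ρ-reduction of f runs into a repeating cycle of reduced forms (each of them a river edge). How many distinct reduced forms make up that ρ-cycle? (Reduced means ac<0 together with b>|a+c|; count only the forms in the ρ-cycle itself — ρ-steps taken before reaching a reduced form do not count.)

D = 13, ⌊√D⌋ = 3
descent: ρ → (-1,3,1)  [lands on river]
river: ρ → (1,3,-1)
ρ-cycle length = 2 (tail of 1 descent step not counted)

2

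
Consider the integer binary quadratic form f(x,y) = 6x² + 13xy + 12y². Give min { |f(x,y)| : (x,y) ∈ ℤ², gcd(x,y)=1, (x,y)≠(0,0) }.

translate: b→1 (≡13 mod 12), so (6,13,12)→(6,1,5)
flip: (6,1,5)→(5,-1,6)
reduced (well bottom): (5,-1,6) with a≤c, −a<b≤a
well minimum = a = 5

5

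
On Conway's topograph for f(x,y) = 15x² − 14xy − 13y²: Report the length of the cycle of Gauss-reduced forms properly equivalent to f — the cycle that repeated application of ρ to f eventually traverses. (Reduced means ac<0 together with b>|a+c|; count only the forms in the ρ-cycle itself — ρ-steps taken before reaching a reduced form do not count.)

D = 976, ⌊√D⌋ = 31
descent: ρ → (-13,14,15)  [lands on river]
river: ρ → (15,16,-12)
river: ρ → (-12,8,19)
river: ρ → (19,30,-1)
river: ρ → (-1,30,19)
river: ρ → (19,8,-12)
river: ρ → (-12,16,15)
river: ρ → (15,14,-13)
river: ρ → (-13,12,16)
river: ρ → (16,20,-9)
river: ρ → (-9,16,20)
river: ρ → (20,24,-5)
river: ρ → (-5,26,15)
river: ρ → (15,4,-16)
river: ρ → (-16,28,3)
river: ρ → (3,26,-25)
river: ρ → (-25,24,4)
river: ρ → (4,24,-25)
river: ρ → (-25,26,3)
river: ρ → (3,28,-16)
river: ρ → (-16,4,15)
river: ρ → (15,26,-5)
river: ρ → (-5,24,20)
river: ρ → (20,16,-9)
river: ρ → (-9,20,16)
river: ρ → (16,12,-13)
ρ-cycle length = 26 (tail of 1 descent step not counted)

26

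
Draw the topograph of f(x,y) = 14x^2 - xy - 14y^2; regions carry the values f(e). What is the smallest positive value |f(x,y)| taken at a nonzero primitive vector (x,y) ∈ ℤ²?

descent: ρ → (-14,1,14)  [lands on river]
river: ρ → (14,27,-1)
river: ρ → (-1,27,14)
river: ρ → (14,1,-14)
river: ρ → (-14,27,1)
river: ρ → (1,27,-14)
closes: descent 1, river 6
min |a| on river = 1

1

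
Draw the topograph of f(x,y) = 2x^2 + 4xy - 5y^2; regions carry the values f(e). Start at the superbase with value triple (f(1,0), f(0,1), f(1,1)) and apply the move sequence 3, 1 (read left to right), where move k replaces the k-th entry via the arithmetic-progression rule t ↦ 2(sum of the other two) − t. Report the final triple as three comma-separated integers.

start (2,-5,1) = (f(1,0),f(0,1),f(1,1))
replace slot 3: 2·(2+(-5)) − 1 = -7 → (2,-5,-7)
replace slot 1: 2·((-5)+(-7)) − 2 = -26 → (-26,-5,-7)

-26,-5,-7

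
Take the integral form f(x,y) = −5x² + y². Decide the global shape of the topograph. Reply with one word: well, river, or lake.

D = b²−4ac = 0² − 4·(-5)·1 = 20
D > 0 non-square ⇒ indefinite ⇒ periodic river

river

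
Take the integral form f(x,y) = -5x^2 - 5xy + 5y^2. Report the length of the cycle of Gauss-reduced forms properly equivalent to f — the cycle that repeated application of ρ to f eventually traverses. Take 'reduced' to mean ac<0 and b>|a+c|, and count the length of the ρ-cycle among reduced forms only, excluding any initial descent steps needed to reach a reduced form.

D = 125, ⌊√D⌋ = 11
descent: ρ → (5,5,-5)  [lands on river]
river: ρ → (-5,5,5)
ρ-cycle length = 2 (tail of 1 descent step not counted)

2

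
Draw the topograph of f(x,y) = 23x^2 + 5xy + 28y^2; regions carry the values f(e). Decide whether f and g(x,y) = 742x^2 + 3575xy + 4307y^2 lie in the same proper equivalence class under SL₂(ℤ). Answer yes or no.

D₁ = -2551, D₂ = -2551
f: reduced (well bottom): (23,5,28) with a≤c, −a<b≤a
g: translate: b→607 (≡3575 mod 1484), so (742,3575,4307)→(742,607,125)
g: flip: (742,607,125)→(125,-607,742)
g: translate: b→-107 (≡-607 mod 250), so (125,-607,742)→(125,-107,28)
g: flip: (125,-107,28)→(28,107,125)
g: translate: b→-5 (≡107 mod 56), so (28,107,125)→(28,-5,23)
g: flip: (28,-5,23)→(23,5,28)
g: reduced (well bottom): (23,5,28) with a≤c, −a<b≤a
reduced forms (23, 5, 28) vs (23, 5, 28) ⇒ equivalent

yes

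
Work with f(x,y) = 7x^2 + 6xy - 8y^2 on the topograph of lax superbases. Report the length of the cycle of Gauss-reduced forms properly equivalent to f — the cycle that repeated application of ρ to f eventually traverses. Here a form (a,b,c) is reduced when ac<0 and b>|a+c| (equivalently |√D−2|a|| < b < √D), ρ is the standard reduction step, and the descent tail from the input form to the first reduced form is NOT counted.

D = 260, ⌊√D⌋ = 16
river: ρ → (-8,10,5)
river: ρ → (5,10,-8)
river: ρ → (-8,6,7)
river: ρ → (7,8,-7)
river: ρ → (-7,6,8)
river: ρ → (8,10,-5)
river: ρ → (-5,10,8)
river: ρ → (8,6,-7)
river: ρ → (-7,8,7)
river: ρ → (7,6,-8)
ρ-cycle length = 10 (tail of 0 descent steps not counted)

10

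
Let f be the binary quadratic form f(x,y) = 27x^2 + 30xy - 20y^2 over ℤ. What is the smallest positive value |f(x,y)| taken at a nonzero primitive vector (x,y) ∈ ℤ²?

river: ρ → (-20,50,7)
river: ρ → (7,48,-27)
river: ρ → (-27,6,28)
river: ρ → (28,50,-5)
river: ρ → (-5,50,28)
river: ρ → (28,6,-27)
river: ρ → (-27,48,7)
river: ρ → (7,50,-20)
river: ρ → (-20,30,27)
river: ρ → (27,24,-23)
river: ρ → (-23,22,28)
river: ρ → (28,34,-17)
river: ρ → (-17,34,28)
river: ρ → (28,22,-23)
river: ρ → (-23,24,27)
river: ρ → (27,30,-20)
closes: descent 0, river 16
min |a| on river = 5

5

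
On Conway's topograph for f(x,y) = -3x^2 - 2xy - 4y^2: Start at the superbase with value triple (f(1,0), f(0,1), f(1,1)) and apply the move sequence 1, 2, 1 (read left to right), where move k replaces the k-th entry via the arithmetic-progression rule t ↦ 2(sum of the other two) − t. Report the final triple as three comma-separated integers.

start (-3,-4,-9) = (f(1,0),f(0,1),f(1,1))
replace slot 1: 2·((-4)+(-9)) − (-3) = -23 → (-23,-4,-9)
replace slot 2: 2·((-23)+(-9)) − (-4) = -60 → (-23,-60,-9)
replace slot 1: 2·((-60)+(-9)) − (-23) = -115 → (-115,-60,-9)

-115,-60,-9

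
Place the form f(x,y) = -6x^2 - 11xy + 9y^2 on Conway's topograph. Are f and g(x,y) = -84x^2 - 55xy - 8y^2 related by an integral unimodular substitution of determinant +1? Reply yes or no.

D₁ = 337, D₂ = 337
river cycle of f (length 42): (9, 11, -6), (-6, 13, 7), (7, 15, -4), (-4, 17, 3), (3, 13, -14), (-14, 15, 2), (2, 17, -6), (-6, 7, 12), (12, 17, -1), (-1, 17, 12), … (32 more)
river cycle of g (length 42): (-8, 7, 9), (9, 11, -6), (-6, 13, 7), (7, 15, -4), (-4, 17, 3), (3, 13, -14), (-14, 15, 2), (2, 17, -6), (-6, 7, 12), (12, 17, -1), … (32 more)
cycles coincide ⇒ equivalent

yes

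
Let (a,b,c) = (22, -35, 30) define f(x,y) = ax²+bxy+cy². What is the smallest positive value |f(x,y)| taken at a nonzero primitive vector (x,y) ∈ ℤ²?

translate: b→9 (≡-35 mod 44), so (22,-35,30)→(22,9,17)
flip: (22,9,17)→(17,-9,22)
reduced (well bottom): (17,-9,22) with a≤c, −a<b≤a
well minimum = a = 17

17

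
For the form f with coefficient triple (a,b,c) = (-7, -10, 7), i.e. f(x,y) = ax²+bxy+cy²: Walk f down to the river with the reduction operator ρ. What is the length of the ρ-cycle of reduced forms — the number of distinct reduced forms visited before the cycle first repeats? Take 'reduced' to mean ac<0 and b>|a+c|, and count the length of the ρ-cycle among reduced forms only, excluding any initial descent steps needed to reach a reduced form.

D = 296, ⌊√D⌋ = 17
descent: ρ → (7,10,-7)  [lands on river]
river: ρ → (-7,4,10)
river: ρ → (10,16,-1)
river: ρ → (-1,16,10)
river: ρ → (10,4,-7)
river: ρ → (-7,10,7)
river: ρ → (7,4,-10)
river: ρ → (-10,16,1)
river: ρ → (1,16,-10)
river: ρ → (-10,4,7)
ρ-cycle length = 10 (tail of 1 descent step not counted)

10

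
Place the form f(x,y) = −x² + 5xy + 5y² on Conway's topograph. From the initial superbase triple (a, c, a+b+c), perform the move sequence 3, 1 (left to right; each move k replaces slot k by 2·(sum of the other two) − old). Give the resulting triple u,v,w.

start (-1,5,9) = (f(1,0),f(0,1),f(1,1))
replace slot 3: 2·((-1)+5) − 9 = -1 → (-1,5,-1)
replace slot 1: 2·(5+(-1)) − (-1) = 9 → (9,5,-1)

9,5,-1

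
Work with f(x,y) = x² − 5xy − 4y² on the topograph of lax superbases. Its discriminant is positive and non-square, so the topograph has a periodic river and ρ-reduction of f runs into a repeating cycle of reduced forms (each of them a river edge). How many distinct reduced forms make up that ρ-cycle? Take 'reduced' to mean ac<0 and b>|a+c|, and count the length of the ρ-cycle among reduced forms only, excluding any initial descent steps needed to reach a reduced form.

D = 41, ⌊√D⌋ = 6
descent: ρ → (-4,5,1)  [lands on river]
river: ρ → (1,5,-4)
river: ρ → (-4,3,2)
river: ρ → (2,5,-2)
river: ρ → (-2,3,4)
river: ρ → (4,5,-1)
river: ρ → (-1,5,4)
river: ρ → (4,3,-2)
river: ρ → (-2,5,2)
river: ρ → (2,3,-4)
ρ-cycle length = 10 (tail of 1 descent step not counted)

10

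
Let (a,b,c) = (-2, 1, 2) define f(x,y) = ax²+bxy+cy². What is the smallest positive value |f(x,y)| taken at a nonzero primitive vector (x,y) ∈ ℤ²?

river: ρ → (2,3,-1)
river: ρ → (-1,3,2)
river: ρ → (2,1,-2)
river: ρ → (-2,3,1)
river: ρ → (1,3,-2)
river: ρ → (-2,1,2)
closes: descent 0, river 6
min |a| on river = 1

1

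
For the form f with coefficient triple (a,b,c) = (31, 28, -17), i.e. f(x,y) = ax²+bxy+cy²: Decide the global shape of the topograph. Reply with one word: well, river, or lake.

D = b²−4ac = 28² − 4·31·(-17) = 2892
D > 0 non-square ⇒ indefinite ⇒ periodic river

river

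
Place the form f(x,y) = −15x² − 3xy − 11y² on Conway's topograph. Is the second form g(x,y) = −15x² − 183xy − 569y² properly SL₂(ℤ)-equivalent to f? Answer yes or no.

D₁ = -651, D₂ = -651
f is negative-definite; reduce −f:
−f: flip: (15,3,11)→(11,-3,15)
−f: reduced (well bottom): (11,-3,15) with a≤c, −a<b≤a
flip sign back: reduced form of f is (-11,3,-15)
g is negative-definite; reduce −g:
−g: translate: b→3 (≡183 mod 30), so (15,183,569)→(15,3,11)
−g: flip: (15,3,11)→(11,-3,15)
−g: reduced (well bottom): (11,-3,15) with a≤c, −a<b≤a
flip sign back: reduced form of g is (-11,3,-15)
reduced forms (-11, 3, -15) vs (-11, 3, -15) ⇒ equivalent

yes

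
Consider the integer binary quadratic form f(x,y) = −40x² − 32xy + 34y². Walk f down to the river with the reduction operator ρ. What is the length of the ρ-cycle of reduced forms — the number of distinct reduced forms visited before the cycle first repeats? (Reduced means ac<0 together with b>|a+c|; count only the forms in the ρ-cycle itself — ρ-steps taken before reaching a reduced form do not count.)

D = 6464, ⌊√D⌋ = 80
descent: ρ → (34,32,-40)  [lands on river]
river: ρ → (-40,48,26)
river: ρ → (26,56,-32)
river: ρ → (-32,72,10)
river: ρ → (10,68,-46)
river: ρ → (-46,24,32)
river: ρ → (32,40,-38)
river: ρ → (-38,36,34)
ρ-cycle length = 8 (tail of 1 descent step not counted)

8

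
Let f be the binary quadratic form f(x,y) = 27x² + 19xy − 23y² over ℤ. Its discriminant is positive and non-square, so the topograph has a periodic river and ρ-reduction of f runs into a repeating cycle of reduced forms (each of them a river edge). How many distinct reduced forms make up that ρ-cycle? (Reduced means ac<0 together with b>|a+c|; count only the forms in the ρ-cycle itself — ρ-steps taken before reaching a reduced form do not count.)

D = 2845, ⌊√D⌋ = 53
river: ρ → (-23,27,23)
river: ρ → (23,19,-27)
river: ρ → (-27,35,15)
river: ρ → (15,25,-37)
river: ρ → (-37,49,3)
river: ρ → (3,53,-3)
river: ρ → (-3,49,37)
river: ρ → (37,25,-15)
river: ρ → (-15,35,27)
river: ρ → (27,19,-23)
ρ-cycle length = 10 (tail of 0 descent steps not counted)

10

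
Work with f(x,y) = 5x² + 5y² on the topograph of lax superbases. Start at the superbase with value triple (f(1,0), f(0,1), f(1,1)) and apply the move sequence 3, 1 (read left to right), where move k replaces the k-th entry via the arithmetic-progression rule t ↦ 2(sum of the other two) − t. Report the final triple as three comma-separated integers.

start (5,5,10) = (f(1,0),f(0,1),f(1,1))
replace slot 3: 2·(5+5) − 10 = 10 → (5,5,10)
replace slot 1: 2·(5+10) − 5 = 25 → (25,5,10)

25,5,10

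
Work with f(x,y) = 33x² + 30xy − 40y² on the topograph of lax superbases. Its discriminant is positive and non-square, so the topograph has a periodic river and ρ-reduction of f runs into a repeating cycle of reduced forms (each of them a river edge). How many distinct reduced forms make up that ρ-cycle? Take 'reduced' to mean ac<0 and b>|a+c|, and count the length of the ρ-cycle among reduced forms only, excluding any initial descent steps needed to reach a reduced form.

D = 6180, ⌊√D⌋ = 78
river: ρ → (-40,50,23)
river: ρ → (23,42,-48)
river: ρ → (-48,54,17)
river: ρ → (17,48,-57)
river: ρ → (-57,66,8)
river: ρ → (8,78,-3)
river: ρ → (-3,78,8)
river: ρ → (8,66,-57)
river: ρ → (-57,48,17)
river: ρ → (17,54,-48)
river: ρ → (-48,42,23)
river: ρ → (23,50,-40)
river: ρ → (-40,30,33)
river: ρ → (33,36,-37)
river: ρ → (-37,38,32)
river: ρ → (32,26,-43)
river: ρ → (-43,60,15)
river: ρ → (15,60,-43)
river: ρ → (-43,26,32)
river: ρ → (32,38,-37)
river: ρ → (-37,36,33)
river: ρ → (33,30,-40)
ρ-cycle length = 22 (tail of 0 descent steps not counted)

22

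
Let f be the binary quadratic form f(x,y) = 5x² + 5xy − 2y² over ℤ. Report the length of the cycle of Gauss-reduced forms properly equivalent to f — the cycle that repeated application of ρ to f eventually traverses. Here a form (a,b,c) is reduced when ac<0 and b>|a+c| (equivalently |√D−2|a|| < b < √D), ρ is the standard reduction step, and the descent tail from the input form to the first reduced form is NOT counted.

D = 65, ⌊√D⌋ = 8
river: ρ → (-2,7,2)
river: ρ → (2,5,-5)
river: ρ → (-5,5,2)
river: ρ → (2,7,-2)
river: ρ → (-2,5,5)
river: ρ → (5,5,-2)
ρ-cycle length = 6 (tail of 0 descent steps not counted)

6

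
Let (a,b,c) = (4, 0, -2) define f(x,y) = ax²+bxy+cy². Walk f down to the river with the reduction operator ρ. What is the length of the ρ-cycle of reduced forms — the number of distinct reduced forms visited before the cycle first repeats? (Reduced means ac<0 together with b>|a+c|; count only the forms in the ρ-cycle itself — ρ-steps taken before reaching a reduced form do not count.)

D = 32, ⌊√D⌋ = 5
descent: ρ → (-2,4,2)  [lands on river]
river: ρ → (2,4,-2)
ρ-cycle length = 2 (tail of 1 descent step not counted)

2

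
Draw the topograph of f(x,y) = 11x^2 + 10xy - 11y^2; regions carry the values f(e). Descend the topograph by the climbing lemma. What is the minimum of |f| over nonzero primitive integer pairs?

river: ρ → (-11,12,10)
river: ρ → (10,8,-13)
river: ρ → (-13,18,5)
river: ρ → (5,22,-5)
river: ρ → (-5,18,13)
river: ρ → (13,8,-10)
river: ρ → (-10,12,11)
river: ρ → (11,10,-11)
closes: descent 0, river 8
min |a| on river = 5

5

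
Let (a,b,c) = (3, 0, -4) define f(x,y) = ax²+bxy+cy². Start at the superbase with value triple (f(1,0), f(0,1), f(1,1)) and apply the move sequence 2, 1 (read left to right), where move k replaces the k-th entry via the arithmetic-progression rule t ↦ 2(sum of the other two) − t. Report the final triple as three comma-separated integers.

start (3,-4,-1) = (f(1,0),f(0,1),f(1,1))
replace slot 2: 2·(3+(-1)) − (-4) = 8 → (3,8,-1)
replace slot 1: 2·(8+(-1)) − 3 = 11 → (11,8,-1)

11,8,-1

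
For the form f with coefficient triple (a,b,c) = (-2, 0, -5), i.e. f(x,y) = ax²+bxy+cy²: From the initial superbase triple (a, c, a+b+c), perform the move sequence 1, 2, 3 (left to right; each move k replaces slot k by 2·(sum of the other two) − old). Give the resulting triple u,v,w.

start (-2,-5,-7) = (f(1,0),f(0,1),f(1,1))
replace slot 1: 2·((-5)+(-7)) − (-2) = -22 → (-22,-5,-7)
replace slot 2: 2·((-22)+(-7)) − (-5) = -53 → (-22,-53,-7)
replace slot 3: 2·((-22)+(-53)) − (-7) = -143 → (-22,-53,-143)

-22,-53,-143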